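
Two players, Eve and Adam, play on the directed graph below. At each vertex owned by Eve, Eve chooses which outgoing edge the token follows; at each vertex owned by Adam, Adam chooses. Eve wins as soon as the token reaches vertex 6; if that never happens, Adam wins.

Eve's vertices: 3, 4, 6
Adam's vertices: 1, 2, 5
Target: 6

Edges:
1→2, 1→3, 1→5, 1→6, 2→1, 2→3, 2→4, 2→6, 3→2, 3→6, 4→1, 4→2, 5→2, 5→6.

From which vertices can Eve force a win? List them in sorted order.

A0 = {6}
A1: add {3} — 3 (Eve) has 3→6.
A2 = A1; e.g. 1 (Adam) can still go to 2. Fixed point.
Eve's winning region = {3, 6}.

3, 6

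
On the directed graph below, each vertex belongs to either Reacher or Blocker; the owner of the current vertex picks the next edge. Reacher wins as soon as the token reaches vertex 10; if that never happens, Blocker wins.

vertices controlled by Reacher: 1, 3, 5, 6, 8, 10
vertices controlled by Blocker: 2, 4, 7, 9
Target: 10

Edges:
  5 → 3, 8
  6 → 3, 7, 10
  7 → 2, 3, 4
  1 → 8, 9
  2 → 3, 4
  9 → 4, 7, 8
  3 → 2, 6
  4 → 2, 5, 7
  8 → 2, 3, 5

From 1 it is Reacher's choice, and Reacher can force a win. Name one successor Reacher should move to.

8

A0 = {10}
A1: add {6} — 6 (Reacher) has 6→10.
A2: add {3} — 3 (Reacher) has 3→6.
A3: add {5, 8} — 5 (Reacher) has 5→3; 8 (Reacher) has 8→3.
A4: add {1} — 1 (Reacher) has 1→8.
A5 = A4; e.g. 2 (Blocker) can still go to 4. Fixed point.
From 1, successor 8 is in the attractor (rank 3); the other successor 9 is not.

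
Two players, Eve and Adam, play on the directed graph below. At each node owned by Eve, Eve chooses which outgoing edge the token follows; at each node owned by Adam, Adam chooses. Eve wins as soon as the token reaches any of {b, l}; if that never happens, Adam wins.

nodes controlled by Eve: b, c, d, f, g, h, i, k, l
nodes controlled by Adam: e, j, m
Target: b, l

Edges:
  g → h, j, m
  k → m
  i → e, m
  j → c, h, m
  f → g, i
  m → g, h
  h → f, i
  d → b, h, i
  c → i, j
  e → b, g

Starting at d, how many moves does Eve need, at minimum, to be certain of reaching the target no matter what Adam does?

A0 = {b, l}
A1: add {d} — d (Eve) has d→b.
A2 = A1; e.g. c (Eve) has no edge into A1. Fixed point.
d enters the attractor at level 1, so Eve can force the target in 1 move from there.

1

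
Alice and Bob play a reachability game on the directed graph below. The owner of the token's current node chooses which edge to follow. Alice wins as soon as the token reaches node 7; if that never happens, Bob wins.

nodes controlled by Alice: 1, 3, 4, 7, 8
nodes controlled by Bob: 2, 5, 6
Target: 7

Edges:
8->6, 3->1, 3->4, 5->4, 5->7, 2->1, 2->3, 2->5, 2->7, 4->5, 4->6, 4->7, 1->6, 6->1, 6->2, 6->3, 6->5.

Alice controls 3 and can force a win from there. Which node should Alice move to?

A0 = {7}
A1: add {4} — 4 (Alice) has 4→7.
A2: add {3, 5} — 3 (Alice) has 3→4; 5 (Bob): all of {4, 7} already in.
A3 = A2; e.g. 1 (Alice) has no edge into A2. Fixed point.
From 3, successor 4 is in the attractor (rank 1); the other successor 1 is not.

4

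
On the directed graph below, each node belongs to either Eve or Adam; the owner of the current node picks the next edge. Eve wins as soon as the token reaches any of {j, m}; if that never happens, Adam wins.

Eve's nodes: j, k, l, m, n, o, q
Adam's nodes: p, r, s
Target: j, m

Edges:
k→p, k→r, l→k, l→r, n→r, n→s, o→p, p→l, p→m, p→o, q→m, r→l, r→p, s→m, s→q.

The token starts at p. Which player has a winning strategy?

A0 = {j, m}
A1: add {q} — q (Eve) has q→m.
A2: add {s} — s (Adam): all of {m, q} already in.
A3: add {n} — n (Eve) has n→s.
A4 = A3; e.g. k (Eve) has no edge into A3. Fixed point.
p never enters the attractor, so Adam can avoid the target forever.

Adam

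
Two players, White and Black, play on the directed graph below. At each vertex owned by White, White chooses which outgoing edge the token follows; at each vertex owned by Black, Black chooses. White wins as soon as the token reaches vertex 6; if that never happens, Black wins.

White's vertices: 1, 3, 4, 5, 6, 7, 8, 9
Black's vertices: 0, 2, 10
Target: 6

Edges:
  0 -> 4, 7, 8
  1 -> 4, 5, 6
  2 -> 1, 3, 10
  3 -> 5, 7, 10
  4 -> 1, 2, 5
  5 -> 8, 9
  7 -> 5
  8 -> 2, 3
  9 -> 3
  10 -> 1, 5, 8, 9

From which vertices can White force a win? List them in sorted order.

1, 4, 6

A0 = {6}
A1: add {1} — 1 (White) has 1→6.
A2: add {4} — 4 (White) has 4→1.
A3 = A2; e.g. 0 (Black) can still go to 7. Fixed point.
White's winning region = {1, 4, 6}.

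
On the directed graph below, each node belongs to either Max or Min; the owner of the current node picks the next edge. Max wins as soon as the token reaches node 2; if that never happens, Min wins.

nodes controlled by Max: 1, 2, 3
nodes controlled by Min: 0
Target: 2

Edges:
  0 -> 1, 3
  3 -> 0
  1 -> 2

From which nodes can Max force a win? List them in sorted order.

1, 2

A0 = {2}
A1: add {1} — 1 (Max) has 1→2.
A2 = A1; e.g. 0 (Min) can still go to 3. Fixed point.
Max's winning region = {1, 2}.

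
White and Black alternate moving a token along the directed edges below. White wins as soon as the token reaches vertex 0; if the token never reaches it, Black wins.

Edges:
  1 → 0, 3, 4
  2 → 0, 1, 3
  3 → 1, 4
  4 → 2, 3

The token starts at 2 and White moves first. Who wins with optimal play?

White

Track states (vertex, player-to-move).
A0 = {(0,White), (0,Black)}
A1: add {(1,White), (2,White)}.
(2,White) ∈ A1 ⇒ White forces the target.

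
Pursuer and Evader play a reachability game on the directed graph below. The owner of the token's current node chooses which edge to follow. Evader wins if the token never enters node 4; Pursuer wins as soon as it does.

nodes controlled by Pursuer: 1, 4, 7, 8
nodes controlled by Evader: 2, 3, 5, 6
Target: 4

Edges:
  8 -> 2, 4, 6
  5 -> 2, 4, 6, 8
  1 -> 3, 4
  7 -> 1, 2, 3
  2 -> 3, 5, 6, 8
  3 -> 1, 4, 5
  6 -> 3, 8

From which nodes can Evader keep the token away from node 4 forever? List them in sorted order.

2, 3, 5, 6

A0 = {4}
A1: add {1, 8} — 1 (Pursuer) has 1→4; 8 (Pursuer) has 8→4.
A2: add {7} — 7 (Pursuer) has 7→1.
A3 = A2; e.g. 2 (Evader) can still go to 3. Fixed point.
Pursuer's attractor = {1, 4, 7, 8}; Evader avoids the target exactly from the complement.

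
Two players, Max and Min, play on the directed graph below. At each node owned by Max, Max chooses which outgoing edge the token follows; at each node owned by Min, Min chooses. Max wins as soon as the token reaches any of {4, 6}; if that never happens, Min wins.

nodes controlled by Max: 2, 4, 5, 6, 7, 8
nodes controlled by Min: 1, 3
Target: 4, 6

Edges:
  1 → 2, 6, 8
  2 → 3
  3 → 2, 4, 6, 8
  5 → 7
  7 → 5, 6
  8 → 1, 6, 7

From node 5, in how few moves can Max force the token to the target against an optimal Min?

2

A0 = {4, 6}
A1: add {7, 8} — 7 (Max) has 7→6; 8 (Max) has 8→6.
A2: add {5} — 5 (Max) has 5→7.
A3 = A2; e.g. 1 (Min) can still go to 2. Fixed point.
5 enters the attractor at level 2, so Max can force the target in 2 moves from there.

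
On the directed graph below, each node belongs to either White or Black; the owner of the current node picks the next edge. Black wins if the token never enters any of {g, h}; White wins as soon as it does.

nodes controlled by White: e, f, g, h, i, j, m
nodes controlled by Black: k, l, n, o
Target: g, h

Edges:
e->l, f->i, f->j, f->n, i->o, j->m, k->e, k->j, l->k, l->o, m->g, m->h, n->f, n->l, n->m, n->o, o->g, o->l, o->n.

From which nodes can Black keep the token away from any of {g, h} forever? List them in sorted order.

A0 = {g, h}
A1: add {m} — m (White) has m→g.
A2: add {j} — j (White) has j→m.
A3: add {f} — f (White) has f→j.
A4 = A3; e.g. e (White) has no edge into A3. Fixed point.
White's attractor = {f, g, h, j, m}; Black avoids the target exactly from the complement.

e, i, k, l, n, o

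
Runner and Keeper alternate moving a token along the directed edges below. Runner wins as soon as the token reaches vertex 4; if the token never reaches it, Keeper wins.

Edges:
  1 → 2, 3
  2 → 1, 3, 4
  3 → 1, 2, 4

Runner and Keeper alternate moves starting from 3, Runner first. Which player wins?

Track states (vertex, player-to-move).
A0 = {(4,Runner), (4,Keeper)}
A1: add {(2,Runner), (3,Runner)}.
(3,Runner) ∈ A1 ⇒ Runner forces the target.

Runner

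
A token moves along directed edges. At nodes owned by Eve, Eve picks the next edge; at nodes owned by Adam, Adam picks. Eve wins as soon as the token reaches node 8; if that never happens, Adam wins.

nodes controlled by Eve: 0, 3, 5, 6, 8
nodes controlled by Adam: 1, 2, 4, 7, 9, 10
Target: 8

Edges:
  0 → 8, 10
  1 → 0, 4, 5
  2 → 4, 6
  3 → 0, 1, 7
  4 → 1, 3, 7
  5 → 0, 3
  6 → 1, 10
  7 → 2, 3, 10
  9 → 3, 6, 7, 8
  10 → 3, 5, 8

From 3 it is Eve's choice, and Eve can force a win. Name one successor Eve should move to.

0

A0 = {8}
A1: add {0} — 0 (Eve) has 0→8.
A2: add {3, 5} — 3 (Eve) has 3→0; 5 (Eve) has 5→0.
A3: add {10} — 10 (Adam): all of {3, 5, 8} already in.
A4: add {6} — 6 (Eve) has 6→10.
A5 = A4; e.g. 1 (Adam) can still go to 4. Fixed point.
From 3, successor 0 is in the attractor (rank 1); the other successors 1, 7 are not.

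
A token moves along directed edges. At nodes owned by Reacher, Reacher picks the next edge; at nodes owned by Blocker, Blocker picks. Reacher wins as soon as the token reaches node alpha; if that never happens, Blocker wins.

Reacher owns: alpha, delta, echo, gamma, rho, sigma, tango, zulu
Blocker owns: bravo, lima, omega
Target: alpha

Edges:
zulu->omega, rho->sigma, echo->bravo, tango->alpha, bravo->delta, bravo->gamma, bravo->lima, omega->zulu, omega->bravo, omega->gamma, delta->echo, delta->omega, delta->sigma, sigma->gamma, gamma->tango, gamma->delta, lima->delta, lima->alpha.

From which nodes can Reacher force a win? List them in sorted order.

A0 = {alpha}
A1: add {tango} — tango (Reacher) has tango→alpha.
A2: add {gamma} — gamma (Reacher) has gamma→tango.
A3: add {sigma} — sigma (Reacher) has sigma→gamma.
A4: add {delta, rho} — rho (Reacher) has rho→sigma; delta (Reacher) has delta→sigma.
A5: add {lima} — lima (Blocker): all of {delta, alpha} already in.
A6: add {bravo} — bravo (Blocker): all of {delta, gamma, lima} already in.
A7: add {echo} — echo (Reacher) has echo→bravo.
A8 = A7; e.g. zulu (Reacher) has no edge into A7. Fixed point.
Reacher's winning region = {alpha, bravo, delta, echo, gamma, lima, rho, sigma, tango}.

alpha, bravo, delta, echo, gamma, lima, rho, sigma, tango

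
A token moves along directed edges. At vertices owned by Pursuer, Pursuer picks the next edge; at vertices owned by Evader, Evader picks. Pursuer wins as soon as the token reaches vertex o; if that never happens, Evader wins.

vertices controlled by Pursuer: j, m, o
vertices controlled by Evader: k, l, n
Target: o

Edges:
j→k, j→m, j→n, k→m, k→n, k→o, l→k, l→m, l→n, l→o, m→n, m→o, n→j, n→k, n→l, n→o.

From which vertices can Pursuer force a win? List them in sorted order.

A0 = {o}
A1: add {m} — m (Pursuer) has m→o.
A2: add {j} — j (Pursuer) has j→m.
A3 = A2; e.g. k (Evader) can still go to n. Fixed point.
Pursuer's winning region = {j, m, o}.

j, m, o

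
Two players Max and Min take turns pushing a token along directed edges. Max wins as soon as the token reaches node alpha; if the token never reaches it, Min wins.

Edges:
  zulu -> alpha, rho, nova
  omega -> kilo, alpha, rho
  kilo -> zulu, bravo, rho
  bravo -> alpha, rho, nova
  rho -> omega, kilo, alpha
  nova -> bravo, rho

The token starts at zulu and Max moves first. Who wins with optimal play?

Max

Track states (vertex, player-to-move).
A0 = {(alpha,Max), (alpha,Min)}
A1: add {(zulu,Max), (omega,Max), (bravo,Max), (rho,Max)}.
(zulu,Max) ∈ A1 ⇒ Max forces the target.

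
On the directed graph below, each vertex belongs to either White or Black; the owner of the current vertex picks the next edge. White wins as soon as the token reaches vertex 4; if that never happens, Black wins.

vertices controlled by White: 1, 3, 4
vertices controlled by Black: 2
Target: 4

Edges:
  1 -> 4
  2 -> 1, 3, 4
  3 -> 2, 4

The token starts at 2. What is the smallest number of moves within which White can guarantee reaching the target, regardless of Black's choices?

A0 = {4}
A1: add {1, 3} — 1 (White) has 1→4; 3 (White) has 3→4.
A2: add {2} — 2 (Black): all of {1, 3, 4} already in.
A2 = all vertices. Fixed point.
2 enters the attractor at level 2, so White can force the target in 2 moves from there.

2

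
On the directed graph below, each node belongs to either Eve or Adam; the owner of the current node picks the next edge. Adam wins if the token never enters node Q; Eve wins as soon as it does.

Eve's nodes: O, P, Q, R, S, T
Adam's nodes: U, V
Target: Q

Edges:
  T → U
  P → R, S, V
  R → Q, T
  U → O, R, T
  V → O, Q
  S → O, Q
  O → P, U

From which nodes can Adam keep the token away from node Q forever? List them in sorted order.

T, U

A0 = {Q}
A1: add {R, S} — R (Eve) has R→Q; S (Eve) has S→Q.
A2: add {P} — P (Eve) has P→R.
A3: add {O} — O (Eve) has O→P.
A4: add {V} — V (Adam): all of {O, Q} already in.
A5 = A4; e.g. T (Eve) has no edge into A4. Fixed point.
Eve's attractor = {O, P, Q, R, S, V}; Adam avoids the target exactly from the complement.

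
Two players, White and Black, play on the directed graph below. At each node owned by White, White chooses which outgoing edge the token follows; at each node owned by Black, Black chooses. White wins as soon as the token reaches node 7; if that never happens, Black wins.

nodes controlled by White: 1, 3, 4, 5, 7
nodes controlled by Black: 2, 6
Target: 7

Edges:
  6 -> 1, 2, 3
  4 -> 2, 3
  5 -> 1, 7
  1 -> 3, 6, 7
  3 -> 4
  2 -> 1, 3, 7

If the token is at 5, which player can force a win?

White

A0 = {7}
A1: add {1, 5} — 1 (White) has 1→7; 5 (White) has 5→7.
A2 = A1; e.g. 2 (Black) can still go to 3. Fixed point.
5 ∈ A1, so White can force the target.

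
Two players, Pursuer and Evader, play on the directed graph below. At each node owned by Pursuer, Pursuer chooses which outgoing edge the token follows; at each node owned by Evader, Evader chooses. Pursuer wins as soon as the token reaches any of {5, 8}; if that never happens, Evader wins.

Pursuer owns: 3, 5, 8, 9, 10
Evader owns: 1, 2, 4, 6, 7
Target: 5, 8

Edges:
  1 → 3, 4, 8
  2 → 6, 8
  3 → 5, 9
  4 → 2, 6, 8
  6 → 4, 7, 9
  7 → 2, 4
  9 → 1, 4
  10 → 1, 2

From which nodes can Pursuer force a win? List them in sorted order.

A0 = {5, 8}
A1: add {3} — 3 (Pursuer) has 3→5.
A2 = A1; e.g. 1 (Evader) can still go to 4. Fixed point.
Pursuer's winning region = {3, 5, 8}.

3, 5, 8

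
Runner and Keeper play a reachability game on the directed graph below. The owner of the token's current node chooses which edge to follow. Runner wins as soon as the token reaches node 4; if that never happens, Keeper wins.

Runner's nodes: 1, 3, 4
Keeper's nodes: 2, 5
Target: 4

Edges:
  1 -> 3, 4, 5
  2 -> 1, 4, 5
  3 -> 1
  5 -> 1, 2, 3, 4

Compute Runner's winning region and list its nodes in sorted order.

1, 3, 4

A0 = {4}
A1: add {1} — 1 (Runner) has 1→4.
A2: add {3} — 3 (Runner) has 3→1.
A3 = A2; e.g. 2 (Keeper) can still go to 5. Fixed point.
Runner's winning region = {1, 3, 4}.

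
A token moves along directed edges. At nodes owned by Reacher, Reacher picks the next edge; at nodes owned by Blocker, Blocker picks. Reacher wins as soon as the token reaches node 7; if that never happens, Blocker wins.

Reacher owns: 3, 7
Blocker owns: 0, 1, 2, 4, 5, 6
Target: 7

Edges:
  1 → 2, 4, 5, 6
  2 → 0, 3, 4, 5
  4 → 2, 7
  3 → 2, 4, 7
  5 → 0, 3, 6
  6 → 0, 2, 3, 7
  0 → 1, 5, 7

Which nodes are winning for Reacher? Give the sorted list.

3, 7

A0 = {7}
A1: add {3} — 3 (Reacher) has 3→7.
A2 = A1; e.g. 0 (Blocker) can still go to 1. Fixed point.
Reacher's winning region = {3, 7}.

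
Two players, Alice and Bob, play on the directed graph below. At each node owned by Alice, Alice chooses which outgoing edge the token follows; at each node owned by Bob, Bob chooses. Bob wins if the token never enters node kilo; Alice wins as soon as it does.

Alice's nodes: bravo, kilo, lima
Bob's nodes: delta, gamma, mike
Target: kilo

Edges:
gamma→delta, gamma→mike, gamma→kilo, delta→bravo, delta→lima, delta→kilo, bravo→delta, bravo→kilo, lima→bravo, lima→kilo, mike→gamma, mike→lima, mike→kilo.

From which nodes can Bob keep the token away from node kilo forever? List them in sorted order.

gamma, mike

A0 = {kilo}
A1: add {bravo, lima} — bravo (Alice) has bravo→kilo; lima (Alice) has lima→kilo.
A2: add {delta} — delta (Bob): all of {bravo, lima, kilo} already in.
A3 = A2; e.g. gamma (Bob) can still go to mike. Fixed point.
Alice's attractor = {bravo, delta, kilo, lima}; Bob avoids the target exactly from the complement.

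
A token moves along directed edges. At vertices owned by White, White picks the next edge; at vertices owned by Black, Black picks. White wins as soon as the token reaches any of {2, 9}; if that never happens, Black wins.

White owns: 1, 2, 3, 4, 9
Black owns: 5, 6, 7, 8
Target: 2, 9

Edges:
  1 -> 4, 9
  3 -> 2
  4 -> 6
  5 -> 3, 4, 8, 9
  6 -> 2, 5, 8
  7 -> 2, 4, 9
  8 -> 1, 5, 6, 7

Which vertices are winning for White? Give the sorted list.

1, 2, 3, 9

A0 = {2, 9}
A1: add {1, 3} — 1 (White) has 1→9; 3 (White) has 3→2.
A2 = A1; e.g. 4 (White) has no edge into A1. Fixed point.
White's winning region = {1, 2, 3, 9}.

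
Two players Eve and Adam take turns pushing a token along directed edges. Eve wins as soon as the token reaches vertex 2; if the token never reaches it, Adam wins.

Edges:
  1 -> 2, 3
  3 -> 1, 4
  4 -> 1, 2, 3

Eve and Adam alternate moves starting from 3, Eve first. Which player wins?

Track states (vertex, player-to-move).
A0 = {(2,Eve), (2,Adam)}
A1: add {(1,Eve), (4,Eve)}.
A2: add {(3,Adam)}.
A3 = A2; e.g. (1,Adam) stays out. (3,Eve) never enters ⇒ Adam avoids the target.

Adam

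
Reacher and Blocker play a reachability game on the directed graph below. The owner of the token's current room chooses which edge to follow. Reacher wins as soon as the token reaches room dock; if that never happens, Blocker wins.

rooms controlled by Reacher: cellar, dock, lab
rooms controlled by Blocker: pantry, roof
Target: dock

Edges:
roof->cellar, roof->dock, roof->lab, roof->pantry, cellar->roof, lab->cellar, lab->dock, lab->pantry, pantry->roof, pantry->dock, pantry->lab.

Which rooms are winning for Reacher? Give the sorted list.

dock, lab

A0 = {dock}
A1: add {lab} — lab (Reacher) has lab→dock.
A2 = A1; e.g. roof (Blocker) can still go to cellar. Fixed point.
Reacher's winning region = {dock, lab}.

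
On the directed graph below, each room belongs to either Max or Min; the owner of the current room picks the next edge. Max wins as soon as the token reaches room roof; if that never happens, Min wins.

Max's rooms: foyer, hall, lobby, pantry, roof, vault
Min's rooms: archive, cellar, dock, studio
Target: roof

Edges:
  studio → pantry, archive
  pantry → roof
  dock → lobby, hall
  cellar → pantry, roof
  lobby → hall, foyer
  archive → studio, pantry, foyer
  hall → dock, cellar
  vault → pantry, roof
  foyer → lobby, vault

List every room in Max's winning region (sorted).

A0 = {roof}
A1: add {pantry, vault} — pantry (Max) has pantry→roof; vault (Max) has vault→roof.
A2: add {cellar, foyer} — cellar (Min): all of {pantry, roof} already in; foyer (Max) has foyer→vault.
A3: add {hall, lobby} — lobby (Max) has lobby→foyer; hall (Max) has hall→cellar.
A4: add {dock} — dock (Min): all of {lobby, hall} already in.
A5 = A4; e.g. studio (Min) can still go to archive. Fixed point.
Max's winning region = {cellar, dock, foyer, hall, lobby, pantry, roof, vault}.

cellar, dock, foyer, hall, lobby, pantry, roof, vault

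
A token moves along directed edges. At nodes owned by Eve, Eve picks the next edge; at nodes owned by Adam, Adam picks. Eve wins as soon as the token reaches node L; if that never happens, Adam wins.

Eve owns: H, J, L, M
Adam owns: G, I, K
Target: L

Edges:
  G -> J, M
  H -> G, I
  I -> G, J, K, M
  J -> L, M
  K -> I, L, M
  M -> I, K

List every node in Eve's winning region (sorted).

J, L

A0 = {L}
A1: add {J} — J (Eve) has J→L.
A2 = A1; e.g. G (Adam) can still go to M. Fixed point.
Eve's winning region = {J, L}.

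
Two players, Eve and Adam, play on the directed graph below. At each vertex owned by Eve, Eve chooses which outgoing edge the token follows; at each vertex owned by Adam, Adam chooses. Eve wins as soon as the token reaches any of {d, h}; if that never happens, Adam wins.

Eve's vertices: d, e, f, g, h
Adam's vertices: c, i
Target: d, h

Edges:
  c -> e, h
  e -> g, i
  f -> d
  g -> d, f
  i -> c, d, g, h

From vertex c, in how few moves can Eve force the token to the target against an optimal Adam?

3

A0 = {d, h}
A1: add {f, g} — f (Eve) has f→d; g (Eve) has g→d.
A2: add {e} — e (Eve) has e→g.
A3: add {c} — c (Adam): all of {e, h} already in.
c enters the attractor at level 3, so Eve can force the target in 3 moves from there.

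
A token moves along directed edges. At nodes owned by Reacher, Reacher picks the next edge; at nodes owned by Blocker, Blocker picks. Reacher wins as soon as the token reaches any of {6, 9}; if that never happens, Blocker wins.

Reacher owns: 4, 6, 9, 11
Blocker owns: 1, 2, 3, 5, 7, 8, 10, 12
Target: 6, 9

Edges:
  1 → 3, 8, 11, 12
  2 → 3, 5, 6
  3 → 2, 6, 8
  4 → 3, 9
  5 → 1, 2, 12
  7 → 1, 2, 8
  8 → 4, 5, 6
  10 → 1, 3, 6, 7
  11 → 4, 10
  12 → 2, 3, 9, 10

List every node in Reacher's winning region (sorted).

4, 6, 9, 11

A0 = {6, 9}
A1: add {4} — 4 (Reacher) has 4→9.
A2: add {11} — 11 (Reacher) has 11→4.
A3 = A2; e.g. 1 (Blocker) can still go to 3. Fixed point.
Reacher's winning region = {4, 6, 9, 11}.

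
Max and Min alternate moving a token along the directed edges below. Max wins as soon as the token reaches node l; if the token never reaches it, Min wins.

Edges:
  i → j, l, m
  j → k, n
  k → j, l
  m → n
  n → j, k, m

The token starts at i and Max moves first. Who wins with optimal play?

Max

Track states (vertex, player-to-move).
A0 = {(l,Max), (l,Min)}
A1: add {(i,Max), (k,Max)}.
(i,Max) ∈ A1 ⇒ Max forces the target.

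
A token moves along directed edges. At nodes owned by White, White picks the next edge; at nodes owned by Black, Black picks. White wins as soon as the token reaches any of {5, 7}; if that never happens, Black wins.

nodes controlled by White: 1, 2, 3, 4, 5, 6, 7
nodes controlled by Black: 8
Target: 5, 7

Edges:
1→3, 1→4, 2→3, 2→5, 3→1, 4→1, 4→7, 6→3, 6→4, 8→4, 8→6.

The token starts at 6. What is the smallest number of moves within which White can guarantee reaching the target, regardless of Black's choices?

A0 = {5, 7}
A1: add {2, 4} — 2 (White) has 2→5; 4 (White) has 4→7.
A2: add {1, 6} — 1 (White) has 1→4; 6 (White) has 6→4.
6 enters the attractor at level 2, so White can force the target in 2 moves from there.

2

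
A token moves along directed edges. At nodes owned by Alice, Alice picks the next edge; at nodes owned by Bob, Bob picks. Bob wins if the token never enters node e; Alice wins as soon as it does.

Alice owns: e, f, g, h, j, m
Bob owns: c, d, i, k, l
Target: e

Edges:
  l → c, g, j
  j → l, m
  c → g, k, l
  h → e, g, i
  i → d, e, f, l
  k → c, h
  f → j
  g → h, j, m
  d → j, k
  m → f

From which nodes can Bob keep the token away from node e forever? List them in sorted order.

A0 = {e}
A1: add {h} — h (Alice) has h→e.
A2: add {g} — g (Alice) has g→h.
A3 = A2; e.g. c (Bob) can still go to k. Fixed point.
Alice's attractor = {e, g, h}; Bob avoids the target exactly from the complement.

c, d, f, i, j, k, l, m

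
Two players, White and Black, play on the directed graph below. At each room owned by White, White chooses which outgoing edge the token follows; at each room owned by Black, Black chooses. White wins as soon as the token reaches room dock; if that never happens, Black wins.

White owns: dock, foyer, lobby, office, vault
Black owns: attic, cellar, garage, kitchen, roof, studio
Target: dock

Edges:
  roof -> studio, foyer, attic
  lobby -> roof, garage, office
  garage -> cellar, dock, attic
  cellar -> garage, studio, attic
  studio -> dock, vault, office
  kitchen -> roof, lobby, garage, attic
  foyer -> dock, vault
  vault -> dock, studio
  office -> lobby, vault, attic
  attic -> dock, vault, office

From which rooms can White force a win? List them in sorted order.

A0 = {dock}
A1: add {foyer, vault} — foyer (White) has foyer→dock; vault (White) has vault→dock.
A2: add {office} — office (White) has office→vault.
A3: add {attic, lobby, studio} — lobby (White) has lobby→office; studio (Black): all of {dock, vault, office} already in; attic (Black): all of {dock, vault, office} already in.
A4: add {roof} — roof (Black): all of {studio, foyer, attic} already in.
A5 = A4; e.g. garage (Black) can still go to cellar. Fixed point.
White's winning region = {attic, dock, foyer, lobby, office, roof, studio, vault}.

attic, dock, foyer, lobby, office, roof, studio, vault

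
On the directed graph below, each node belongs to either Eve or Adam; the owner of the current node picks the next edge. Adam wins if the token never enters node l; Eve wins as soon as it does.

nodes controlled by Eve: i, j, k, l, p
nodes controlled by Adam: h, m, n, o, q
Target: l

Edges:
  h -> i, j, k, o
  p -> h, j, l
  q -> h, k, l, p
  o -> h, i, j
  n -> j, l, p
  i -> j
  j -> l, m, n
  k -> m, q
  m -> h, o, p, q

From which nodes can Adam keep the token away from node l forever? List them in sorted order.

h, k, m, o, q

A0 = {l}
A1: add {j, p} — j (Eve) has j→l; p (Eve) has p→l.
A2: add {i, n} — i (Eve) has i→j; n (Adam): all of {j, l, p} already in.
A3 = A2; e.g. h (Adam) can still go to k. Fixed point.
Eve's attractor = {i, j, l, n, p}; Adam avoids the target exactly from the complement.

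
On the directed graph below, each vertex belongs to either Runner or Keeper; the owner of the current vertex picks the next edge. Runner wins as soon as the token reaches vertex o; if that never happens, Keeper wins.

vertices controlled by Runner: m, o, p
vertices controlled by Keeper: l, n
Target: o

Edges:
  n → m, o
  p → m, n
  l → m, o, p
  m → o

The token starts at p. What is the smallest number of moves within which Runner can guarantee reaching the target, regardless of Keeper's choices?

A0 = {o}
A1: add {m} — m (Runner) has m→o.
A2: add {n, p} — n (Keeper): all of {m, o} already in; p (Runner) has p→m.
p enters the attractor at level 2, so Runner can force the target in 2 moves from there.

2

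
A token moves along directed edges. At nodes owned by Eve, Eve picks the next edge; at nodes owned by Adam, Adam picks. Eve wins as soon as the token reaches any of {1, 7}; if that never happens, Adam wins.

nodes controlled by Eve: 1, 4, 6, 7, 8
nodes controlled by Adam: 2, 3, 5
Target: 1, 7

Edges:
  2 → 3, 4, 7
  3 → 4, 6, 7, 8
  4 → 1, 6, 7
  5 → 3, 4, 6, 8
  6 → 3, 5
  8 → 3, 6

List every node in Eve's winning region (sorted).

1, 4, 7

A0 = {1, 7}
A1: add {4} — 4 (Eve) has 4→1.
A2 = A1; e.g. 2 (Adam) can still go to 3. Fixed point.
Eve's winning region = {1, 4, 7}.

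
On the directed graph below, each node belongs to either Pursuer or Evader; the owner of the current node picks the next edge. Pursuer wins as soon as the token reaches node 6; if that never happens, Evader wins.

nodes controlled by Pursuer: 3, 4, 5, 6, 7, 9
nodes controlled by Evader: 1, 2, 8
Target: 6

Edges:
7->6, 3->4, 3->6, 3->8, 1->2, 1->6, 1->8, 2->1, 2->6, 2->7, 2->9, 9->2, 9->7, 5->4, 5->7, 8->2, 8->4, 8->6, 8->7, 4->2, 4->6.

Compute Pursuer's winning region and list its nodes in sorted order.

A0 = {6}
A1: add {3, 4, 7} — 3 (Pursuer) has 3→6; 4 (Pursuer) has 4→6; 7 (Pursuer) has 7→6.
A2: add {5, 9} — 5 (Pursuer) has 5→4; 9 (Pursuer) has 9→7.
A3 = A2; e.g. 1 (Evader) can still go to 2. Fixed point.
Pursuer's winning region = {3, 4, 5, 6, 7, 9}.

3, 4, 5, 6, 7, 9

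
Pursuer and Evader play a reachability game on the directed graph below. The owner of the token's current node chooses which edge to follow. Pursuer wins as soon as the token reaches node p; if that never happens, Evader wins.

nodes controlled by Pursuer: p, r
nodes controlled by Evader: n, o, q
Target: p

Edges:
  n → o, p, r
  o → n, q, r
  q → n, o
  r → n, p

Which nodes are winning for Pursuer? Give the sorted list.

p, r

A0 = {p}
A1: add {r} — r (Pursuer) has r→p.
A2 = A1; e.g. n (Evader) can still go to o. Fixed point.
Pursuer's winning region = {p, r}.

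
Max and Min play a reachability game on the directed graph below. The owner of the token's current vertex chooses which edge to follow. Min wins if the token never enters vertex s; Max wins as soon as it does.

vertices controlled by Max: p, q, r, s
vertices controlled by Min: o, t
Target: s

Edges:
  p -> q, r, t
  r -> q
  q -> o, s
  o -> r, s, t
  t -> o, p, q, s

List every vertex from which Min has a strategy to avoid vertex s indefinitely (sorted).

o, t

A0 = {s}
A1: add {q} — q (Max) has q→s.
A2: add {p, r} — p (Max) has p→q; r (Max) has r→q.
A3 = A2; e.g. o (Min) can still go to t. Fixed point.
Max's attractor = {p, q, r, s}; Min avoids the target exactly from the complement.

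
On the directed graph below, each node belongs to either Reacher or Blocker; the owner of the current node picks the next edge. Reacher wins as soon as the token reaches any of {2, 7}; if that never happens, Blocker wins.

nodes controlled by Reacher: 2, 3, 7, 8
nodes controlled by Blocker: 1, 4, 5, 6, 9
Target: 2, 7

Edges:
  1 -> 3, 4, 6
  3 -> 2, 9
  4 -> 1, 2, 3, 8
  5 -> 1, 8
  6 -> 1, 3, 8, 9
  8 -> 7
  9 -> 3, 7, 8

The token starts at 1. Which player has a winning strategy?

A0 = {2, 7}
A1: add {3, 8} — 3 (Reacher) has 3→2; 8 (Reacher) has 8→7.
A2: add {9} — 9 (Blocker): all of {3, 7, 8} already in.
A3 = A2; e.g. 1 (Blocker) can still go to 4. Fixed point.
1 never enters the attractor, so Blocker can avoid the target forever.

Blocker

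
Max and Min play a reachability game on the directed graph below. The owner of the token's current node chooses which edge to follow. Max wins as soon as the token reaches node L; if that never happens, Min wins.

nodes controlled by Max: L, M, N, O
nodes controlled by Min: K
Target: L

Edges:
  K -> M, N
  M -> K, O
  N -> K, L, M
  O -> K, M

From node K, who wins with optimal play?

A0 = {L}
A1: add {N} — N (Max) has N→L.
A2 = A1; e.g. K (Min) can still go to M. Fixed point.
K never enters the attractor, so Min can avoid the target forever.

Min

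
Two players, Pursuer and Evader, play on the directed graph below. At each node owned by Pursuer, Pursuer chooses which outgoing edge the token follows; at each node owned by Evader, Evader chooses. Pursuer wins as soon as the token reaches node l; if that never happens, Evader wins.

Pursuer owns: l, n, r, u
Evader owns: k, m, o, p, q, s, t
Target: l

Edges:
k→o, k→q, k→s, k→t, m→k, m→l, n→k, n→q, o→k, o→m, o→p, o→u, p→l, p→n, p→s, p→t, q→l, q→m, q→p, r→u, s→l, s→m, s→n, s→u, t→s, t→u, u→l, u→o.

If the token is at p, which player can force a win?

A0 = {l}
A1: add {u} — u (Pursuer) has u→l.
A2: add {r} — r (Pursuer) has r→u.
A3 = A2; e.g. k (Evader) can still go to o. Fixed point.
p never enters the attractor, so Evader can avoid the target forever.

Evader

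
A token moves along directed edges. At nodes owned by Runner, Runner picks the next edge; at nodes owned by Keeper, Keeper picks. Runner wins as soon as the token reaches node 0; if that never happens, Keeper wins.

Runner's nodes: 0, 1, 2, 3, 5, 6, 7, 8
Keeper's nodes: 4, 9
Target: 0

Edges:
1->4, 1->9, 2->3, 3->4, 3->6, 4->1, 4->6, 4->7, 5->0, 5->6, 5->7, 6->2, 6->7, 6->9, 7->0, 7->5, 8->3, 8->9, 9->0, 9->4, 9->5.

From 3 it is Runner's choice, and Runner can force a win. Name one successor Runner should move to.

A0 = {0}
A1: add {5, 7} — 5 (Runner) has 5→0; 7 (Runner) has 7→0.
A2: add {6} — 6 (Runner) has 6→7.
A3: add {3} — 3 (Runner) has 3→6.
A4: add {2, 8} — 2 (Runner) has 2→3; 8 (Runner) has 8→3.
A5 = A4; e.g. 1 (Runner) has no edge into A4. Fixed point.
From 3, successor 6 is in the attractor (rank 2); the other successor 4 is not.

6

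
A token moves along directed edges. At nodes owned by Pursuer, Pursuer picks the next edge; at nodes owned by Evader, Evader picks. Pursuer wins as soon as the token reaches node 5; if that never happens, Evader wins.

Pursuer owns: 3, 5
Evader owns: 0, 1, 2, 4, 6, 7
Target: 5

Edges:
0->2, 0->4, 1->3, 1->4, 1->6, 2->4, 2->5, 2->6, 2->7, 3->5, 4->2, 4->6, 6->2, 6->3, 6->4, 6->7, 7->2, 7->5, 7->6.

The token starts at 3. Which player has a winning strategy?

Pursuer

A0 = {5}
A1: add {3} — 3 (Pursuer) has 3→5.
A2 = A1; e.g. 0 (Evader) can still go to 2. Fixed point.
3 ∈ A1, so Pursuer can force the target.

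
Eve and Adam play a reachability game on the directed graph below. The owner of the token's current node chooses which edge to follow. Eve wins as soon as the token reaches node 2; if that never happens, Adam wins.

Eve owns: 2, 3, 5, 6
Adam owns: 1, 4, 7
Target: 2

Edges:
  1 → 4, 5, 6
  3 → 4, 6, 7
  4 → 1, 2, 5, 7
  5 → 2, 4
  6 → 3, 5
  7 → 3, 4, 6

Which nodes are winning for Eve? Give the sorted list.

2, 3, 5, 6

A0 = {2}
A1: add {5} — 5 (Eve) has 5→2.
A2: add {6} — 6 (Eve) has 6→5.
A3: add {3} — 3 (Eve) has 3→6.
A4 = A3; e.g. 1 (Adam) can still go to 4. Fixed point.
Eve's winning region = {2, 3, 5, 6}.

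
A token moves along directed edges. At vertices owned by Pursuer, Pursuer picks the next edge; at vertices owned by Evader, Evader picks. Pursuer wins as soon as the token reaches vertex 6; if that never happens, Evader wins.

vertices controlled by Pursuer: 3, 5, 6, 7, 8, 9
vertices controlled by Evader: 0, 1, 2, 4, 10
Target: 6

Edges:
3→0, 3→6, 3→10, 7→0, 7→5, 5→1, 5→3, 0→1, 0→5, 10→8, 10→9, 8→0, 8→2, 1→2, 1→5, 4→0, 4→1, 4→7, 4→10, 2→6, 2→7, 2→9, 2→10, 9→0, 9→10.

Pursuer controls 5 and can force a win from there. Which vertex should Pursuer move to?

A0 = {6}
A1: add {3} — 3 (Pursuer) has 3→6.
A2: add {5} — 5 (Pursuer) has 5→3.
A3: add {7} — 7 (Pursuer) has 7→5.
A4 = A3; e.g. 0 (Evader) can still go to 1. Fixed point.
From 5, successor 3 is in the attractor (rank 1); the other successor 1 is not.

3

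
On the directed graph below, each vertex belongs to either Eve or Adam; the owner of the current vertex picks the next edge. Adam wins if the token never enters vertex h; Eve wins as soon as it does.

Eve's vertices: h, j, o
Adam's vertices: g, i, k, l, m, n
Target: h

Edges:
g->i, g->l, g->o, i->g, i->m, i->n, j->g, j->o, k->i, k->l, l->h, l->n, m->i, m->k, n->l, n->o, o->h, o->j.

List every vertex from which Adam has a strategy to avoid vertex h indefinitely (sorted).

g, i, k, l, m, n

A0 = {h}
A1: add {o} — o (Eve) has o→h.
A2: add {j} — j (Eve) has j→o.
A3 = A2; e.g. g (Adam) can still go to i. Fixed point.
Eve's attractor = {h, j, o}; Adam avoids the target exactly from the complement.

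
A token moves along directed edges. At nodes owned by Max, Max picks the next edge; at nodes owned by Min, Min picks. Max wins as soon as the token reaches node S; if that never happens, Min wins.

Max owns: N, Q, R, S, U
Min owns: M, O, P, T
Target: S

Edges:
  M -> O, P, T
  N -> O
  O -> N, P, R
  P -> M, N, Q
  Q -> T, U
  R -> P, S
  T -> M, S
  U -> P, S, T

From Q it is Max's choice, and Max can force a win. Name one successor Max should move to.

U

A0 = {S}
A1: add {R, U} — R (Max) has R→S; U (Max) has U→S.
A2: add {Q} — Q (Max) has Q→U.
A3 = A2; e.g. M (Min) can still go to O. Fixed point.
From Q, successor U is in the attractor (rank 1); the other successor T is not.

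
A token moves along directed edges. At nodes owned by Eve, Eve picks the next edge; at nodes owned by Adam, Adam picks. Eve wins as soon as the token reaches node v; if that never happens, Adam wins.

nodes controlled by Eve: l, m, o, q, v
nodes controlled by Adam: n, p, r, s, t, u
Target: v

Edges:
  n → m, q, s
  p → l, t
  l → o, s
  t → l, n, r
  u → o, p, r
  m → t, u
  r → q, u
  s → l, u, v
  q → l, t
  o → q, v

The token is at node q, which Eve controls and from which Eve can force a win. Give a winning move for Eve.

l

A0 = {v}
A1: add {o} — o (Eve) has o→v.
A2: add {l} — l (Eve) has l→o.
A3: add {q} — q (Eve) has q→l.
A4 = A3; e.g. m (Eve) has no edge into A3. Fixed point.
From q, successor l is in the attractor (rank 2); the other successor t is not.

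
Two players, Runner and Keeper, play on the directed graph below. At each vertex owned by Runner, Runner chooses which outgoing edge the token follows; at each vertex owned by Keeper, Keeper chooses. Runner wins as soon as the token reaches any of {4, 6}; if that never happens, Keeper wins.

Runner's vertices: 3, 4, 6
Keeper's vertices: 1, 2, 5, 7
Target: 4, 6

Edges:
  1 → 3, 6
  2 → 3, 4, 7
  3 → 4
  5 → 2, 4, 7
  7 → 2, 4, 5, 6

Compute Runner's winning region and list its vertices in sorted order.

1, 3, 4, 6

A0 = {4, 6}
A1: add {3} — 3 (Runner) has 3→4.
A2: add {1} — 1 (Keeper): all of {3, 6} already in.
A3 = A2; e.g. 2 (Keeper) can still go to 7. Fixed point.
Runner's winning region = {1, 3, 4, 6}.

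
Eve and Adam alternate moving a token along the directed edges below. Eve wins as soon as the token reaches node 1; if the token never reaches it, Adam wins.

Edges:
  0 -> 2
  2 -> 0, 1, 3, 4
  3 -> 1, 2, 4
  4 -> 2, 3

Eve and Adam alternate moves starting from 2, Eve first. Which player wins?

Track states (vertex, player-to-move).
A0 = {(1,Eve), (1,Adam)}
A1: add {(2,Eve), (3,Eve)}.
(2,Eve) ∈ A1 ⇒ Eve forces the target.

Eve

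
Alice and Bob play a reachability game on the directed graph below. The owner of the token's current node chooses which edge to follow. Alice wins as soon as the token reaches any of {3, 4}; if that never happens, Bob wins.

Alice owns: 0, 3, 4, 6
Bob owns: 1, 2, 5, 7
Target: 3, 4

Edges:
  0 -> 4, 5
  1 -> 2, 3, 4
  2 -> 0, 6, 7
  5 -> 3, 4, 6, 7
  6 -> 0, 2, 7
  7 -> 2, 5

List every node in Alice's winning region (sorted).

A0 = {3, 4}
A1: add {0} — 0 (Alice) has 0→4.
A2: add {6} — 6 (Alice) has 6→0.
A3 = A2; e.g. 1 (Bob) can still go to 2. Fixed point.
Alice's winning region = {0, 3, 4, 6}.

0, 3, 4, 6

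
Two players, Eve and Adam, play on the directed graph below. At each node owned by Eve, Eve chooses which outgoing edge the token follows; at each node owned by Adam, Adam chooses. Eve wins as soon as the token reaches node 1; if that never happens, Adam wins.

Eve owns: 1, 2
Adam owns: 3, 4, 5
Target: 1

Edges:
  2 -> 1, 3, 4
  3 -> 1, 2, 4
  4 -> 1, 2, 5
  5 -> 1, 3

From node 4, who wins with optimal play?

Adam

A0 = {1}
A1: add {2} — 2 (Eve) has 2→1.
A2 = A1; e.g. 3 (Adam) can still go to 4. Fixed point.
4 never enters the attractor, so Adam can avoid the target forever.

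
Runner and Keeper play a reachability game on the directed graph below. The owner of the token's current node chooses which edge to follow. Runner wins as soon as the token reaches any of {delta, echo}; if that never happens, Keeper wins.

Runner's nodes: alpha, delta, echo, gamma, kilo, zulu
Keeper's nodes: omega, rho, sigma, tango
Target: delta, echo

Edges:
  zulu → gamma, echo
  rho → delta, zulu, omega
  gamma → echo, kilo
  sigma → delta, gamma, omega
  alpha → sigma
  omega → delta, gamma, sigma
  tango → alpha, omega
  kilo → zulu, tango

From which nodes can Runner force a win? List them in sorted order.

A0 = {delta, echo}
A1: add {gamma, zulu} — zulu (Runner) has zulu→echo; gamma (Runner) has gamma→echo.
A2: add {kilo} — kilo (Runner) has kilo→zulu.
A3 = A2; e.g. rho (Keeper) can still go to omega. Fixed point.
Runner's winning region = {delta, echo, gamma, kilo, zulu}.

delta, echo, gamma, kilo, zulu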